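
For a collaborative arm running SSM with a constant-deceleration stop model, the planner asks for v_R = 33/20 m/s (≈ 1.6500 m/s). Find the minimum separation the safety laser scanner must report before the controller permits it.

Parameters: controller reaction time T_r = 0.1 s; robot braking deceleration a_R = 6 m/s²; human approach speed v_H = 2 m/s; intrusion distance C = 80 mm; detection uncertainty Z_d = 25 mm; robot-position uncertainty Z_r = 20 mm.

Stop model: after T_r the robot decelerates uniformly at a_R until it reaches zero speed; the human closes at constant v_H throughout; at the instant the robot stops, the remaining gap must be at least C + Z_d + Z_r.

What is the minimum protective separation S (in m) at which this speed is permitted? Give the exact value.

S_min = 2027/1600 m = 1.2669 m

stop time T_s = (33/20)/6 = 0.2750 s
robot in T_r: 1.6500·0.1000 = 0.1650 m
robot under decel: 1.6500²/(2·6.0000) = 0.2269 m
human closes 2.0000·0.3750 = 0.7500 m
residual clearance needed = 0.0800+0.0250+0.0200 = 0.1250 m
S_min ≈ 0.1650+0.2269+0.7500+0.1250  ⇒  S_min = 2027/1600 m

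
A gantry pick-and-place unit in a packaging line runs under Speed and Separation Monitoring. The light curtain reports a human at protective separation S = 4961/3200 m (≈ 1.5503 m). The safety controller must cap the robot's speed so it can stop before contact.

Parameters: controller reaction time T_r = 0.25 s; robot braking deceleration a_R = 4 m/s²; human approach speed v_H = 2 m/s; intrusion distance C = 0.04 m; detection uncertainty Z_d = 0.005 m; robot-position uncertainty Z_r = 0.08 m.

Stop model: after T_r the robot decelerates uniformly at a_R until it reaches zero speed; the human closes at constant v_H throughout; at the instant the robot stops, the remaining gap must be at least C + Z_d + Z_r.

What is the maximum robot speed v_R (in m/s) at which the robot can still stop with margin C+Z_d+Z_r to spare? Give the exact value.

v_R_max = 21/20 m/s = 1.0500 m/s

at the boundary: (1/8)·v² + (3/4)·v + (-2961/3200) = 0
  disc = (3/4)² − 4·(1/8)·(-2961/3200) = 6561/6400 ; √disc = 81/80
  v_R = (−(3/4) + 81/80) / (2·(1/8)) = 21/20 m/s
check:
stop time T_s = (21/20)/4 = 0.2625 s
reaction-phase robot travel = 1.0500·0.2500 = 0.2625 m
robot under decel: 1.0500²/(2·4.0000) = 0.1378 m
human closes 2.0000·0.5125 = 1.0250 m
residual clearance needed = 0.0400+0.0050+0.0800 = 0.1250 m
sum ≈ 0.2625+0.1378+1.0250+0.1250 ≈ 1.5503 m = S ✓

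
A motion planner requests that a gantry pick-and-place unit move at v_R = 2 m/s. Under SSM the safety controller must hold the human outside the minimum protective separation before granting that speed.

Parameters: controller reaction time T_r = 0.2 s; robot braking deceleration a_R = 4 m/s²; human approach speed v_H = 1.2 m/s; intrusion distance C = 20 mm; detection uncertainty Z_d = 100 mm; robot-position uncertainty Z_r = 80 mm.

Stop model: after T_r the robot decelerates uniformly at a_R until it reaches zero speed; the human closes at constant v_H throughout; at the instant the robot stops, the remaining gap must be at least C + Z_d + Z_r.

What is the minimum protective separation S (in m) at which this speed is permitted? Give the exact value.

S_min = 97/50 m = 1.9400 m

stop time T_s = 2/4 = 0.5000 s
reaction-phase robot travel = 2.0000·0.2000 = 0.4000 m
robot covers 2.0000·0.5000 − ½·4.0000·0.5000² = 0.5000 m while stopping
human closes 1.2000·0.7000 = 0.8400 m
margins: 0.0200+0.1000+0.0800 = 0.2000 m
S_min ≈ 0.4000+0.5000+0.8400+0.2000  ⇒  S_min = 97/50 m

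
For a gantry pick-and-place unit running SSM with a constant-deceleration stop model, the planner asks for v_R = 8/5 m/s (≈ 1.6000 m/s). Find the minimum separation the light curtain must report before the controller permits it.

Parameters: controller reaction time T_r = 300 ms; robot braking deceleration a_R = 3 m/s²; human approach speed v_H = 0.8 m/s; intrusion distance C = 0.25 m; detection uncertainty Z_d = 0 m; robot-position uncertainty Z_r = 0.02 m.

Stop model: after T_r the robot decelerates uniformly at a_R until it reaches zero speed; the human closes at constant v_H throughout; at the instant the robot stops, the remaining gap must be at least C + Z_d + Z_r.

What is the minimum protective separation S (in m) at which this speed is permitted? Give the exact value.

S_min = 553/300 m = 1.8433 m

braking lasts T_s = (8/5)/3 = 0.5333 s
robot in T_r: 1.6000·0.3000 = 0.4800 m
robot under decel: 1.6000²/(2·3.0000) = 0.4267 m
person approaches 0.8000·(0.3000+0.5333) = 0.6667 m
margins: 0.2500+0.0000+0.0200 = 0.2700 m
S_min ≈ 0.4800+0.4267+0.6667+0.2700  ⇒  S_min = 553/300 m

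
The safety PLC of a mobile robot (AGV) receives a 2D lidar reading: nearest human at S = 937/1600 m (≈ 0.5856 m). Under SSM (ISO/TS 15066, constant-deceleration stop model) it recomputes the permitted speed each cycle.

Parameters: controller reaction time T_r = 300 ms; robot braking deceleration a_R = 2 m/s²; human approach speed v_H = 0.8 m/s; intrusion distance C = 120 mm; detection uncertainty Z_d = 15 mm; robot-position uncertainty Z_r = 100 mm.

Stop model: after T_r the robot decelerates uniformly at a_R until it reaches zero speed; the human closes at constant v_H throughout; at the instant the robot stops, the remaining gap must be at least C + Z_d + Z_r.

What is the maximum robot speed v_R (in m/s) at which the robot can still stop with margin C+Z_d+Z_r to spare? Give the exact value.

v_R_max = 3/20 m/s = 0.1500 m/s

quadratic (1/4)·v² + (7/10)·v + (-177/1600) = 0
  disc = (7/10)² − 4·(1/4)·(-177/1600) = 961/1600 ; √disc = 31/40
  v_R = (−(7/10) + 31/40) / (2·(1/4)) = 3/20 m/s
check:
stop time T_s = (3/20)/2 = 0.0750 s
robot in T_r: 0.1500·0.3000 = 0.0450 m
braking distance = 0.1500²/(2·2.0000) = 0.0056 m
human over T_r+T_s: 0.8000·(0.3000+0.0750) = 0.3000 m
residual clearance needed = 0.1200+0.0150+0.1000 = 0.2350 m
sum ≈ 0.0450+0.0056+0.3000+0.2350 ≈ 0.5856 m = S ✓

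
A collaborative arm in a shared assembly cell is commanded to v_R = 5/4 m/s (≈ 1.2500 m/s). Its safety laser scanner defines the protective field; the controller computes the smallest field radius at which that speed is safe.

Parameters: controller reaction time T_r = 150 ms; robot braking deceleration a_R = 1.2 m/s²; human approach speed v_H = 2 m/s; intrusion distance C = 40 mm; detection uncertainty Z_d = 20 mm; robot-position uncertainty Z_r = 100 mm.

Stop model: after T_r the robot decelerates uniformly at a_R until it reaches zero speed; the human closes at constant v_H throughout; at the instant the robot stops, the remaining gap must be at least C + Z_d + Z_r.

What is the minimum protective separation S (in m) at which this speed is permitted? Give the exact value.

braking lasts T_s = (5/4)/(6/5) = 1.0417 s
reaction-phase robot travel = 1.2500·0.1500 = 0.1875 m
robot covers 1.2500·1.0417 − ½·1.2000·1.0417² = 0.6510 m while stopping
human over T_r+T_s: 2.0000·(0.1500+1.0417) = 2.3833 m
residual clearance needed = 0.0400+0.0200+0.1000 = 0.1600 m
S_min ≈ 0.1875+0.6510+2.3833+0.1600  ⇒  S_min = 5411/1600 m

S_min = 5411/1600 m = 3.3819 m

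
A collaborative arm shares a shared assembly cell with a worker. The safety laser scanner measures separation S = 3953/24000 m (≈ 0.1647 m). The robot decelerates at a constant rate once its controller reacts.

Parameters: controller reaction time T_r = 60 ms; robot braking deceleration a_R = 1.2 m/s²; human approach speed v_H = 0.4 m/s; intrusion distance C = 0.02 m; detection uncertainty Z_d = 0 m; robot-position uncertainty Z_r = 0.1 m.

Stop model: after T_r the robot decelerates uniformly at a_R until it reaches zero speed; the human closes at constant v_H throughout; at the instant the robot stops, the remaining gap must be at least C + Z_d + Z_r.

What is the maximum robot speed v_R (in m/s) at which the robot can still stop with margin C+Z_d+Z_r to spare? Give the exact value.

at the boundary: (5/12)·v² + (59/150)·v + (-497/24000) = 0
  disc = (59/150)² − 4·(5/12)·(-497/24000) = 7569/40000 ; √disc = 87/200
  v_R = (−(59/150) + 87/200) / (2·(5/12)) = 1/20 m/s
check:
stop time T_s = (1/20)/(6/5) = 0.0417 s
reaction-phase robot travel = 0.0500·0.0600 = 0.0030 m
braking distance = 0.0500²/(2·1.2000) = 0.0010 m
person approaches 0.4000·(0.0600+0.0417) = 0.0407 m
margins: 0.0200+0.0000+0.1000 = 0.1200 m
sum ≈ 0.0030+0.0010+0.0407+0.1200 ≈ 0.1647 m = S ✓

v_R_max = 1/20 m/s = 0.0500 m/s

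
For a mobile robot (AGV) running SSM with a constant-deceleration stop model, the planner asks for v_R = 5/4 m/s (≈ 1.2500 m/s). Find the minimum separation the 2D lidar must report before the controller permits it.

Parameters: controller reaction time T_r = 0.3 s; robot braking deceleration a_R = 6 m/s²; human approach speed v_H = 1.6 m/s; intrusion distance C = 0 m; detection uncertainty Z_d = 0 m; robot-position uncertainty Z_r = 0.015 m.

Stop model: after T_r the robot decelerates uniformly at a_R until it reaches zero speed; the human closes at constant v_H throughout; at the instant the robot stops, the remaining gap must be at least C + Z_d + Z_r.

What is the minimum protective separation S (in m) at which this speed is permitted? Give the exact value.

S_min = 6401/4800 m = 1.3335 m

T_s = v_R/a_R = (5/4)/6 = 0.2083 s
reaction-phase robot travel = 1.2500·0.3000 = 0.3750 m
robot covers 1.2500·0.2083 − ½·6.0000·0.2083² = 0.1302 m while stopping
human closes 1.6000·0.5083 = 0.8133 m
residual clearance needed = 0.0000+0.0000+0.0150 = 0.0150 m
S_min ≈ 0.3750+0.1302+0.8133+0.0150  ⇒  S_min = 6401/4800 m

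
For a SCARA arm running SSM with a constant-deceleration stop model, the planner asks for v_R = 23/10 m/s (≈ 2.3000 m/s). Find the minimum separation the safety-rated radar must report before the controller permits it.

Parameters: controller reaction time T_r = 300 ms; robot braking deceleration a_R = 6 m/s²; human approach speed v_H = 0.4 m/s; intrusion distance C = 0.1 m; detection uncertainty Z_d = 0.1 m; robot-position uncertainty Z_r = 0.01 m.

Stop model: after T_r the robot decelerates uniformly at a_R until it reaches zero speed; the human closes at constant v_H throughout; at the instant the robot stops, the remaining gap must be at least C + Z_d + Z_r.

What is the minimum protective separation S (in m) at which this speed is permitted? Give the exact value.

braking lasts T_s = (23/10)/6 = 0.3833 s
robot in T_r: 2.3000·0.3000 = 0.6900 m
robot covers 2.3000·0.3833 − ½·6.0000·0.3833² = 0.4408 m while stopping
human closes 0.4000·0.6833 = 0.2733 m
margins: 0.1000+0.1000+0.0100 = 0.2100 m
S_min ≈ 0.6900+0.4408+0.2733+0.2100  ⇒  S_min = 1937/1200 m

S_min = 1937/1200 m = 1.6142 m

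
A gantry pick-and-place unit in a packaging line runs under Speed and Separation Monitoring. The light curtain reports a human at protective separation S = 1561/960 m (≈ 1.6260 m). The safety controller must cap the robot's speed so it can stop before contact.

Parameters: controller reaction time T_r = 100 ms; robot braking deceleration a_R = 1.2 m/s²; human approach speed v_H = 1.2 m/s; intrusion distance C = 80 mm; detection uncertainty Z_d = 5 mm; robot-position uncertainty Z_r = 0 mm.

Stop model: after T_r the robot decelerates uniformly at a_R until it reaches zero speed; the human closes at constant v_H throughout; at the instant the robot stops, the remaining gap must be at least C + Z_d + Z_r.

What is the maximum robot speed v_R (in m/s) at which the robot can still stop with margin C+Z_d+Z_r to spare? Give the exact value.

quadratic (5/12)·v² + (11/10)·v + (-6821/4800) = 0
  disc = (11/10)² − 4·(5/12)·(-6821/4800) = 51529/14400 ; √disc = 227/120
  v_R = (−(11/10) + 227/120) / (2·(5/12)) = 19/20 m/s
check:
stop time T_s = (19/20)/(6/5) = 0.7917 s
robot covers v_R·T_r = 0.9500·0.1000 = 0.0950 m before braking
braking distance = 0.9500²/(2·1.2000) = 0.3760 m
human over T_r+T_s: 1.2000·(0.1000+0.7917) = 1.0700 m
C+Z_d+Z_r = 0.0800+0.0050+0.0000 = 0.0850 m
sum ≈ 0.0950+0.3760+1.0700+0.0850 ≈ 1.6260 m = S ✓

v_R_max = 19/20 m/s = 0.9500 m/s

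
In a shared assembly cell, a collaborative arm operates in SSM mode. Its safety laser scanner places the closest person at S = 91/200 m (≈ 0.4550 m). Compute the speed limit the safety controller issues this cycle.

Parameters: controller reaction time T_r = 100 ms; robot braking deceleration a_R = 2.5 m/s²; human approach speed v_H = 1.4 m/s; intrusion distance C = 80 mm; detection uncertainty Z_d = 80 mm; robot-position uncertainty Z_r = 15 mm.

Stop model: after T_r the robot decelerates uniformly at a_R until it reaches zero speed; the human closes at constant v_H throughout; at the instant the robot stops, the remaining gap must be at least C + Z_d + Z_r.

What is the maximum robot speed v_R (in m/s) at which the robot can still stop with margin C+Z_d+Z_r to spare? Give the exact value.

quadratic (1/5)·v² + (33/50)·v + (-7/50) = 0
  disc = (33/50)² − 4·(1/5)·(-7/50) = 1369/2500 ; √disc = 37/50
  v_R = (−(33/50) + 37/50) / (2·(1/5)) = 1/5 m/s
check:
stop time T_s = (1/5)/(5/2) = 0.0800 s
reaction-phase robot travel = 0.2000·0.1000 = 0.0200 m
braking distance = 0.2000²/(2·2.5000) = 0.0080 m
human over T_r+T_s: 1.4000·(0.1000+0.0800) = 0.2520 m
residual clearance needed = 0.0800+0.0800+0.0150 = 0.1750 m
sum ≈ 0.0200+0.0080+0.2520+0.1750 ≈ 0.4550 m = S ✓

v_R_max = 1/5 m/s = 0.2000 m/s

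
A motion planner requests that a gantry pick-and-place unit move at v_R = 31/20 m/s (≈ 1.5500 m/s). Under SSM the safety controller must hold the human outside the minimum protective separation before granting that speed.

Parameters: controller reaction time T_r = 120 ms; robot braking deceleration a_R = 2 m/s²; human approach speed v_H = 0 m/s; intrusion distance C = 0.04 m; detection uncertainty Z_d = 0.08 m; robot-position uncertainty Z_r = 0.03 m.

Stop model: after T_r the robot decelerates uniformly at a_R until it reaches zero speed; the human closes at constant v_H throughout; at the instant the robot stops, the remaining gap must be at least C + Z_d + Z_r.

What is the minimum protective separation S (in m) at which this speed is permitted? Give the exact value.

S_min = 7493/8000 m = 0.9366 m

stop time T_s = (31/20)/2 = 0.7750 s
robot in T_r: 1.5500·0.1200 = 0.1860 m
robot under decel: 1.5500²/(2·2.0000) = 0.6006 m
human over T_r+T_s: 0.0000·(0.1200+0.7750) = 0.0000 m
margins: 0.0400+0.0800+0.0300 = 0.1500 m
S_min ≈ 0.1860+0.6006+0.0000+0.1500  ⇒  S_min = 7493/8000 m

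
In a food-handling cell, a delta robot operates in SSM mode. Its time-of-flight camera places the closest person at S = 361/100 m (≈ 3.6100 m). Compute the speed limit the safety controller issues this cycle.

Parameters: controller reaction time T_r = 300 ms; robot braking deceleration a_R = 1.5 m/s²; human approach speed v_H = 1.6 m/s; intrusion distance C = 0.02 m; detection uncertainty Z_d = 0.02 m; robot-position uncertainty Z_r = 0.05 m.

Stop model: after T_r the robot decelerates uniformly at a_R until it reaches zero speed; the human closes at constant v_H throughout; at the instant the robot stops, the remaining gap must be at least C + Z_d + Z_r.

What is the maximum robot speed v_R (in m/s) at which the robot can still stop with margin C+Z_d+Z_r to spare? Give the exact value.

at the boundary: (1/3)·v² + (41/30)·v + (-76/25) = 0
  disc = (41/30)² − 4·(1/3)·(-76/25) = 5329/900 ; √disc = 73/30
  v_R = (−(41/30) + 73/30) / (2·(1/3)) = 8/5 m/s
check:
braking lasts T_s = (8/5)/(3/2) = 1.0667 s
robot covers v_R·T_r = 1.6000·0.3000 = 0.4800 m before braking
braking distance = 1.6000²/(2·1.5000) = 0.8533 m
person approaches 1.6000·(0.3000+1.0667) = 2.1867 m
C+Z_d+Z_r = 0.0200+0.0200+0.0500 = 0.0900 m
sum ≈ 0.4800+0.8533+2.1867+0.0900 ≈ 3.6100 m = S ✓

v_R_max = 8/5 m/s = 1.6000 m/s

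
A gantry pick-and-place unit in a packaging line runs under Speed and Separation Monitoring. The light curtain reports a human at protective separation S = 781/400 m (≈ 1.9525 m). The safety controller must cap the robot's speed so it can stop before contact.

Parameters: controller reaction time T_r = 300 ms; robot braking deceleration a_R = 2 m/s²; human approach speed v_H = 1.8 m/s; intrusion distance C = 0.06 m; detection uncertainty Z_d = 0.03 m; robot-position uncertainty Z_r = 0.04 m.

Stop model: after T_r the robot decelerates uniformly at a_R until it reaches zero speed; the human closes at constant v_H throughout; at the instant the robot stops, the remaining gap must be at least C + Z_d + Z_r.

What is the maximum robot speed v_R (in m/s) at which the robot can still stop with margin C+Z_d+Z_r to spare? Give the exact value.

v_R_max = 9/10 m/s = 0.9000 m/s

collect terms ⇒ (1/4)·v_R² + (6/5)·v_R + (-513/400) = 0
  disc = (6/5)² − 4·(1/4)·(-513/400) = 1089/400 ; √disc = 33/20
  v_R = (−(6/5) + 33/20) / (2·(1/4)) = 9/10 m/s
check:
T_s = v_R/a_R = (9/10)/2 = 0.4500 s
robot in T_r: 0.9000·0.3000 = 0.2700 m
robot covers 0.9000·0.4500 − ½·2.0000·0.4500² = 0.2025 m while stopping
human closes 1.8000·0.7500 = 1.3500 m
margins: 0.0600+0.0300+0.0400 = 0.1300 m
sum ≈ 0.2700+0.2025+1.3500+0.1300 ≈ 1.9525 m = S ✓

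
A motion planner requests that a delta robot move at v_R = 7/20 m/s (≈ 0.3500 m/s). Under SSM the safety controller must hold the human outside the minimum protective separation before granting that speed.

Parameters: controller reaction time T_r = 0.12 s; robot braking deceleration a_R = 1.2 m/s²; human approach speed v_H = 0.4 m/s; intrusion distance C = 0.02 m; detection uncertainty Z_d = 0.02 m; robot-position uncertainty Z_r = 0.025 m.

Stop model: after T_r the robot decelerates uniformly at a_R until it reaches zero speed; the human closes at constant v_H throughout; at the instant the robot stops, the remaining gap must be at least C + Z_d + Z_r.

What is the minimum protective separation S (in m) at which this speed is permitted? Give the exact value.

S_min = 1549/4800 m = 0.3227 m

T_s = v_R/a_R = (7/20)/(6/5) = 0.2917 s
robot in T_r: 0.3500·0.1200 = 0.0420 m
robot under decel: 0.3500²/(2·1.2000) = 0.0510 m
human closes 0.4000·0.4117 = 0.1647 m
residual clearance needed = 0.0200+0.0200+0.0250 = 0.0650 m
S_min ≈ 0.0420+0.0510+0.1647+0.0650  ⇒  S_min = 1549/4800 m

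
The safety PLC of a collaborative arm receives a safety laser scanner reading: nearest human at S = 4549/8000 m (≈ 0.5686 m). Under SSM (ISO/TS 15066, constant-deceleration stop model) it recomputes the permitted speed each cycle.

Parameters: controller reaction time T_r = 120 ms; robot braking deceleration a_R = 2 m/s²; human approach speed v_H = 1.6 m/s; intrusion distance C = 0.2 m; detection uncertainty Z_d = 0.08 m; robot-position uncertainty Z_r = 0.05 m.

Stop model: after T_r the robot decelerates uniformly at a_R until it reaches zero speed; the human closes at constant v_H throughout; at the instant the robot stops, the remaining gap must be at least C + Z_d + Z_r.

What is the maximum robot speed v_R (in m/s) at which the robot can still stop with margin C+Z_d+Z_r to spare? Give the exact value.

at the boundary: (1/4)·v² + (23/25)·v + (-373/8000) = 0
  disc = (23/25)² − 4·(1/4)·(-373/8000) = 35721/40000 ; √disc = 189/200
  v_R = (−(23/25) + 189/200) / (2·(1/4)) = 1/20 m/s
check:
braking lasts T_s = (1/20)/2 = 0.0250 s
robot in T_r: 0.0500·0.1200 = 0.0060 m
braking distance = 0.0500²/(2·2.0000) = 0.0006 m
person approaches 1.6000·(0.1200+0.0250) = 0.2320 m
margins: 0.2000+0.0800+0.0500 = 0.3300 m
sum ≈ 0.0060+0.0006+0.2320+0.3300 ≈ 0.5686 m = S ✓

v_R_max = 1/20 m/s = 0.0500 m/s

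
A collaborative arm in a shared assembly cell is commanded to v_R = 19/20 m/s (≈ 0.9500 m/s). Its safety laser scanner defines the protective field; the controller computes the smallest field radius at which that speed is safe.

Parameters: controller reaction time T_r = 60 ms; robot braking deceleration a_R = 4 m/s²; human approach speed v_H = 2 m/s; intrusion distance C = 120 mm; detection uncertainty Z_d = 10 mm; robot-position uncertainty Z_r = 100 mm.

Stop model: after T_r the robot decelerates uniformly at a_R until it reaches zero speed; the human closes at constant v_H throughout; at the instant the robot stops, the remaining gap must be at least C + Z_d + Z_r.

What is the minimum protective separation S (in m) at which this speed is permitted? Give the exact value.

T_s = v_R/a_R = (19/20)/4 = 0.2375 s
robot in T_r: 0.9500·0.0600 = 0.0570 m
robot covers 0.9500·0.2375 − ½·4.0000·0.2375² = 0.1128 m while stopping
person approaches 2.0000·(0.0600+0.2375) = 0.5950 m
margins: 0.1200+0.0100+0.1000 = 0.2300 m
S_min ≈ 0.0570+0.1128+0.5950+0.2300  ⇒  S_min = 15917/16000 m

S_min = 15917/16000 m = 0.9948 m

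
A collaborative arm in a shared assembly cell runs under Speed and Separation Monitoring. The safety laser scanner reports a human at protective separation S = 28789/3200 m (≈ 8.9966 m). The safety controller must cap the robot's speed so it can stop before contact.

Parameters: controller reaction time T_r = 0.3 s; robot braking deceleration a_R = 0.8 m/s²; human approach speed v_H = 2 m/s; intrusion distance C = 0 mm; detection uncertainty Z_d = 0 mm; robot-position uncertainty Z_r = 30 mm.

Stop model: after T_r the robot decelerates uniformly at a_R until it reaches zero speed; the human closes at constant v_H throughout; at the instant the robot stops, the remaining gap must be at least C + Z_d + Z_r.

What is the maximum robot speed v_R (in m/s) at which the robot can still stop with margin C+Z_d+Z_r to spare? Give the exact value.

v_R_max = 41/20 m/s = 2.0500 m/s

quadratic (5/8)·v² + (14/5)·v + (-26773/3200) = 0
  disc = (14/5)² − 4·(5/8)·(-26773/3200) = 184041/6400 ; √disc = 429/80
  v_R = (−(14/5) + 429/80) / (2·(5/8)) = 41/20 m/s
check:
braking lasts T_s = (41/20)/(4/5) = 2.5625 s
reaction-phase robot travel = 2.0500·0.3000 = 0.6150 m
braking distance = 2.0500²/(2·0.8000) = 2.6266 m
human closes 2.0000·2.8625 = 5.7250 m
margins: 0.0000+0.0000+0.0300 = 0.0300 m
sum ≈ 0.6150+2.6266+5.7250+0.0300 ≈ 8.9966 m = S ✓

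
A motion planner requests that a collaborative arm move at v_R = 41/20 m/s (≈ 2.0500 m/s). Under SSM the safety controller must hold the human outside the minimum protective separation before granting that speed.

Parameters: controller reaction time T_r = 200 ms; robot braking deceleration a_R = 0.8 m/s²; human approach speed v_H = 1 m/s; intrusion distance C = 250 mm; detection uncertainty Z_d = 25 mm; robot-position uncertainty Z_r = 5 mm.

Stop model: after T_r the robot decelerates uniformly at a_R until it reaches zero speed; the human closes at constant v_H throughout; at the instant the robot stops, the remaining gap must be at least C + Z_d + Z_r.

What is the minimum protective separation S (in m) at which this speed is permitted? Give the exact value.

S_min = 19453/3200 m = 6.0791 m

stop time T_s = (41/20)/(4/5) = 2.5625 s
reaction-phase robot travel = 2.0500·0.2000 = 0.4100 m
robot under decel: 2.0500²/(2·0.8000) = 2.6266 m
person approaches 1.0000·(0.2000+2.5625) = 2.7625 m
C+Z_d+Z_r = 0.2500+0.0250+0.0050 = 0.2800 m
S_min ≈ 0.4100+2.6266+2.7625+0.2800  ⇒  S_min = 19453/3200 m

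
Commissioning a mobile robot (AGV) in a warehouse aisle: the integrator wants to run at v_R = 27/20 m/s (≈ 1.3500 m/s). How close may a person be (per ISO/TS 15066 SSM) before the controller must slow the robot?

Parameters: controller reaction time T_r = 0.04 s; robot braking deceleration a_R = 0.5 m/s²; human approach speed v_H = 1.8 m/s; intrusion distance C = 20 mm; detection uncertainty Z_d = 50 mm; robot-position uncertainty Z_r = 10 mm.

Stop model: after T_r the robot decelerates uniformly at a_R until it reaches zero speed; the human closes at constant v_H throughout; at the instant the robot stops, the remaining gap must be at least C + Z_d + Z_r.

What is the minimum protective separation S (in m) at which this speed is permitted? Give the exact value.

S_min = 13777/2000 m = 6.8885 m

T_s = v_R/a_R = (27/20)/(1/2) = 2.7000 s
reaction-phase robot travel = 1.3500·0.0400 = 0.0540 m
robot covers 1.3500·2.7000 − ½·0.5000·2.7000² = 1.8225 m while stopping
human closes 1.8000·2.7400 = 4.9320 m
C+Z_d+Z_r = 0.0200+0.0500+0.0100 = 0.0800 m
S_min ≈ 0.0540+1.8225+4.9320+0.0800  ⇒  S_min = 13777/2000 m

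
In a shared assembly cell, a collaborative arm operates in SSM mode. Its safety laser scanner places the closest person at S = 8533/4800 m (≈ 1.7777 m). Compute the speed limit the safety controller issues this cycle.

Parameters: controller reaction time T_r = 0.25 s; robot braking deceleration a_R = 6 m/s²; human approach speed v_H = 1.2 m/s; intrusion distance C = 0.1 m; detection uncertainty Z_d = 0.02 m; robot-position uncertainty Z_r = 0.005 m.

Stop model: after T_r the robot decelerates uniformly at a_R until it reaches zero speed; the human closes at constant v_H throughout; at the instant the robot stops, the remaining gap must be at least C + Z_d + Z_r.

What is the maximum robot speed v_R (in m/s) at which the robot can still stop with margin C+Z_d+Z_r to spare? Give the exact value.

v_R_max = 43/20 m/s = 2.1500 m/s

collect terms ⇒ (1/12)·v_R² + (9/20)·v_R + (-6493/4800) = 0
  disc = (9/20)² − 4·(1/12)·(-6493/4800) = 9409/14400 ; √disc = 97/120
  v_R = (−(9/20) + 97/120) / (2·(1/12)) = 43/20 m/s
check:
T_s = v_R/a_R = (43/20)/6 = 0.3583 s
robot covers v_R·T_r = 2.1500·0.2500 = 0.5375 m before braking
robot covers 2.1500·0.3583 − ½·6.0000·0.3583² = 0.3852 m while stopping
person approaches 1.2000·(0.2500+0.3583) = 0.7300 m
residual clearance needed = 0.1000+0.0200+0.0050 = 0.1250 m
sum ≈ 0.5375+0.3852+0.7300+0.1250 ≈ 1.7777 m = S ✓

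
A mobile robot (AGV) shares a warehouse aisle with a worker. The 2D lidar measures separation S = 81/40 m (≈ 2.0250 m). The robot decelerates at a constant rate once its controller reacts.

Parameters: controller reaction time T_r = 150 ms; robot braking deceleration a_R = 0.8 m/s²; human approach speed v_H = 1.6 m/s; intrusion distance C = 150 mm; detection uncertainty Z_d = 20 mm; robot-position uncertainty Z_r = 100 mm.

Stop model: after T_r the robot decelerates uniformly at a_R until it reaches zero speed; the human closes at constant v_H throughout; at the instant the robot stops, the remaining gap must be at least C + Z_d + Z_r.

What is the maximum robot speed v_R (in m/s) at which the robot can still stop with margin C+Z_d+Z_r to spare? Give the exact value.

at the boundary: (5/8)·v² + (43/20)·v + (-303/200) = 0
  disc = (43/20)² − 4·(5/8)·(-303/200) = 841/100 ; √disc = 29/10
  v_R = (−(43/20) + 29/10) / (2·(5/8)) = 3/5 m/s
check:
stop time T_s = (3/5)/(4/5) = 0.7500 s
reaction-phase robot travel = 0.6000·0.1500 = 0.0900 m
robot under decel: 0.6000²/(2·0.8000) = 0.2250 m
human over T_r+T_s: 1.6000·(0.1500+0.7500) = 1.4400 m
margins: 0.1500+0.0200+0.1000 = 0.2700 m
sum ≈ 0.0900+0.2250+1.4400+0.2700 ≈ 2.0250 m = S ✓

v_R_max = 3/5 m/s = 0.6000 m/s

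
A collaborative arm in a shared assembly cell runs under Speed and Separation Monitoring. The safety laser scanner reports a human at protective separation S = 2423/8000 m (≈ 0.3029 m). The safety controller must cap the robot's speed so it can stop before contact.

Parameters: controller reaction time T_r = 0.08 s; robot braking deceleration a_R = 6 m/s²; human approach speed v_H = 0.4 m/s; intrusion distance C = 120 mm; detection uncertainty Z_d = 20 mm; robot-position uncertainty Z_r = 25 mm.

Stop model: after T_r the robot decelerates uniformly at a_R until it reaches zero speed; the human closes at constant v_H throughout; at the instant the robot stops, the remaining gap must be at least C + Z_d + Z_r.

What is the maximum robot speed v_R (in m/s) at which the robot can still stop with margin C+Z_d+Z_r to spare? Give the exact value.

at the boundary: (1/12)·v² + (11/75)·v + (-847/8000) = 0
  disc = (11/75)² − 4·(1/12)·(-847/8000) = 20449/360000 ; √disc = 143/600
  v_R = (−(11/75) + 143/600) / (2·(1/12)) = 11/20 m/s
check:
braking lasts T_s = (11/20)/6 = 0.0917 s
reaction-phase robot travel = 0.5500·0.0800 = 0.0440 m
robot under decel: 0.5500²/(2·6.0000) = 0.0252 m
human closes 0.4000·0.1717 = 0.0687 m
C+Z_d+Z_r = 0.1200+0.0200+0.0250 = 0.1650 m
sum ≈ 0.0440+0.0252+0.0687+0.1650 ≈ 0.3029 m = S ✓

v_R_max = 11/20 m/s = 0.5500 m/s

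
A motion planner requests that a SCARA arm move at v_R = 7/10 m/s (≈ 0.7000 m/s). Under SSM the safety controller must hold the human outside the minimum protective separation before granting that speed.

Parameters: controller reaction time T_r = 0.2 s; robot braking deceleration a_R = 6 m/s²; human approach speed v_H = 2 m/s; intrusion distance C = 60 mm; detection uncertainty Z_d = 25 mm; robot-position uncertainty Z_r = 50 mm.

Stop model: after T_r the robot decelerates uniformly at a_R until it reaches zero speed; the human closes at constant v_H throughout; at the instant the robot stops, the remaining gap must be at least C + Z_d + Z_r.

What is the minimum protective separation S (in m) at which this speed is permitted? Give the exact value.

S_min = 1139/1200 m = 0.9492 m

T_s = v_R/a_R = (7/10)/6 = 0.1167 s
reaction-phase robot travel = 0.7000·0.2000 = 0.1400 m
robot under decel: 0.7000²/(2·6.0000) = 0.0408 m
person approaches 2.0000·(0.2000+0.1167) = 0.6333 m
margins: 0.0600+0.0250+0.0500 = 0.1350 m
S_min ≈ 0.1400+0.0408+0.6333+0.1350  ⇒  S_min = 1139/1200 m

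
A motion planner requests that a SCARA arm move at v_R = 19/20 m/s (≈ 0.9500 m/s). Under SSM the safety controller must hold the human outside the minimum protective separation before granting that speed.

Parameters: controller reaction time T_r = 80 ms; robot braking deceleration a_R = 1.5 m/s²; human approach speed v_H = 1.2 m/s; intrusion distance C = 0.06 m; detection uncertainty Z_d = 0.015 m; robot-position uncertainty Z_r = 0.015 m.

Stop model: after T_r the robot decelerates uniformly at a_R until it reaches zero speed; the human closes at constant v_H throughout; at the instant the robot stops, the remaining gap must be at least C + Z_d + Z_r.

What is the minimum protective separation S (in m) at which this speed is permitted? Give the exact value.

stop time T_s = (19/20)/(3/2) = 0.6333 s
robot in T_r: 0.9500·0.0800 = 0.0760 m
braking distance = 0.9500²/(2·1.5000) = 0.3008 m
human closes 1.2000·0.7133 = 0.8560 m
margins: 0.0600+0.0150+0.0150 = 0.0900 m
S_min ≈ 0.0760+0.3008+0.8560+0.0900  ⇒  S_min = 7937/6000 m

S_min = 7937/6000 m = 1.3228 m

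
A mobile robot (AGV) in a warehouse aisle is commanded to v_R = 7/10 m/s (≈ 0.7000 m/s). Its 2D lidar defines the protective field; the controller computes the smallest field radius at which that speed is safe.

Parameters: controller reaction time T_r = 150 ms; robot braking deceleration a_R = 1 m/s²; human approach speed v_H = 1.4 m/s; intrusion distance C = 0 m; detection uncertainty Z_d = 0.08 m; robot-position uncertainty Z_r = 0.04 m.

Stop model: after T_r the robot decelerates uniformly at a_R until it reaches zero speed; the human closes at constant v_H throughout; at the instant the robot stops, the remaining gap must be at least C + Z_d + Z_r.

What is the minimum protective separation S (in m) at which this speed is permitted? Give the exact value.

S_min = 83/50 m = 1.6600 m

braking lasts T_s = (7/10)/1 = 0.7000 s
robot in T_r: 0.7000·0.1500 = 0.1050 m
robot covers 0.7000·0.7000 − ½·1.0000·0.7000² = 0.2450 m while stopping
human closes 1.4000·0.8500 = 1.1900 m
C+Z_d+Z_r = 0.0000+0.0800+0.0400 = 0.1200 m
S_min ≈ 0.1050+0.2450+1.1900+0.1200  ⇒  S_min = 83/50 m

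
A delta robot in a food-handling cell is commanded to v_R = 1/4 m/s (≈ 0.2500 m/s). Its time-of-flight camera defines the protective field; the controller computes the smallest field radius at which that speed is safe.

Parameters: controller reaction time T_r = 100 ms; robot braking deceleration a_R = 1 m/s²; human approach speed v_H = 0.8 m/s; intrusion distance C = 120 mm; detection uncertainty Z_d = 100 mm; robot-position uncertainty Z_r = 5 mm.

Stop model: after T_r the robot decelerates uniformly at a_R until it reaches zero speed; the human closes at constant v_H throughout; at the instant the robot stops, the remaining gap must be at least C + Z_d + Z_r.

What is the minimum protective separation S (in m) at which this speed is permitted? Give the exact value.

S_min = 449/800 m = 0.5613 m

T_s = v_R/a_R = (1/4)/1 = 0.2500 s
robot covers v_R·T_r = 0.2500·0.1000 = 0.0250 m before braking
robot covers 0.2500·0.2500 − ½·1.0000·0.2500² = 0.0312 m while stopping
human closes 0.8000·0.3500 = 0.2800 m
C+Z_d+Z_r = 0.1200+0.1000+0.0050 = 0.2250 m
S_min ≈ 0.0250+0.0312+0.2800+0.2250  ⇒  S_min = 449/800 m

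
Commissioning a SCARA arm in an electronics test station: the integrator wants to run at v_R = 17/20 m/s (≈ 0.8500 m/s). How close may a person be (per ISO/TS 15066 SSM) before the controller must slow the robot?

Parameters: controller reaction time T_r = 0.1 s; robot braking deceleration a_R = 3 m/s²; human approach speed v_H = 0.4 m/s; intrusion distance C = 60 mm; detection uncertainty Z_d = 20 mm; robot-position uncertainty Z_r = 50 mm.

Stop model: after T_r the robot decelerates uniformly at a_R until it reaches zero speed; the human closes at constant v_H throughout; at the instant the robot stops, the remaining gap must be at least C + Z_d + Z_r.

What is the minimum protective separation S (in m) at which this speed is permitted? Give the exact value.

stop time T_s = (17/20)/3 = 0.2833 s
robot in T_r: 0.8500·0.1000 = 0.0850 m
robot covers 0.8500·0.2833 − ½·3.0000·0.2833² = 0.1204 m while stopping
human closes 0.4000·0.3833 = 0.1533 m
margins: 0.0600+0.0200+0.0500 = 0.1300 m
S_min ≈ 0.0850+0.1204+0.1533+0.1300  ⇒  S_min = 391/800 m

S_min = 391/800 m = 0.4888 m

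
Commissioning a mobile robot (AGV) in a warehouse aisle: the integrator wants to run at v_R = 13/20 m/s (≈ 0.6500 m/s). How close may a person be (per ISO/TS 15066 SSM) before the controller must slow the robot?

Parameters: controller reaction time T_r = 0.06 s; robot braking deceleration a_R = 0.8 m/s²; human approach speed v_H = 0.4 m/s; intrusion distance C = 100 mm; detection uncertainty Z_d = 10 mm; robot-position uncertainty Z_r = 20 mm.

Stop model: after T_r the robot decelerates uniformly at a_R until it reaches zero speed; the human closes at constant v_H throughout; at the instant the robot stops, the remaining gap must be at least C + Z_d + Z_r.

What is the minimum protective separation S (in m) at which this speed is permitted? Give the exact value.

stop time T_s = (13/20)/(4/5) = 0.8125 s
reaction-phase robot travel = 0.6500·0.0600 = 0.0390 m
robot under decel: 0.6500²/(2·0.8000) = 0.2641 m
human over T_r+T_s: 0.4000·(0.0600+0.8125) = 0.3490 m
residual clearance needed = 0.1000+0.0100+0.0200 = 0.1300 m
S_min ≈ 0.0390+0.2641+0.3490+0.1300  ⇒  S_min = 12513/16000 m

S_min = 12513/16000 m = 0.7821 m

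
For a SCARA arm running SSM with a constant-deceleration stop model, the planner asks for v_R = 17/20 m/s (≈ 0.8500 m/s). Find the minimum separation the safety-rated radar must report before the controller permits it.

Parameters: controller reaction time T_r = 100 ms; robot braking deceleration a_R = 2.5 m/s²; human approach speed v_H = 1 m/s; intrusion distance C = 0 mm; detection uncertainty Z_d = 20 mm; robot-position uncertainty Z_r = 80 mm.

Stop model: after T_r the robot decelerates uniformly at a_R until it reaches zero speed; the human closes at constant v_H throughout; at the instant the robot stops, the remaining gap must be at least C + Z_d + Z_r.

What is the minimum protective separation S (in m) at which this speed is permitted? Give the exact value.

S_min = 1539/2000 m = 0.7695 m

T_s = v_R/a_R = (17/20)/(5/2) = 0.3400 s
robot covers v_R·T_r = 0.8500·0.1000 = 0.0850 m before braking
robot under decel: 0.8500²/(2·2.5000) = 0.1445 m
person approaches 1.0000·(0.1000+0.3400) = 0.4400 m
C+Z_d+Z_r = 0.0000+0.0200+0.0800 = 0.1000 m
S_min ≈ 0.0850+0.1445+0.4400+0.1000  ⇒  S_min = 1539/2000 m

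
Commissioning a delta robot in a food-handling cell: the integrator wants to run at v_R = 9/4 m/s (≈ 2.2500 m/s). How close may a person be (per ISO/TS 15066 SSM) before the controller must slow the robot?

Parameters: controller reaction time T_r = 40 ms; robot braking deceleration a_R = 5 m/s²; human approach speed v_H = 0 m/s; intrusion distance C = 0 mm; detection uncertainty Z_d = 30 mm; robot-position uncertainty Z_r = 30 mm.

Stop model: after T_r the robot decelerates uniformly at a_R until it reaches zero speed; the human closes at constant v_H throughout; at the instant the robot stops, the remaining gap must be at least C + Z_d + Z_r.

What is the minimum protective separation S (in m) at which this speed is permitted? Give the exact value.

S_min = 21/32 m = 0.6562 m

stop time T_s = (9/4)/5 = 0.4500 s
robot in T_r: 2.2500·0.0400 = 0.0900 m
robot covers 2.2500·0.4500 − ½·5.0000·0.4500² = 0.5062 m while stopping
person approaches 0.0000·(0.0400+0.4500) = 0.0000 m
residual clearance needed = 0.0000+0.0300+0.0300 = 0.0600 m
S_min ≈ 0.0900+0.5062+0.0000+0.0600  ⇒  S_min = 21/32 m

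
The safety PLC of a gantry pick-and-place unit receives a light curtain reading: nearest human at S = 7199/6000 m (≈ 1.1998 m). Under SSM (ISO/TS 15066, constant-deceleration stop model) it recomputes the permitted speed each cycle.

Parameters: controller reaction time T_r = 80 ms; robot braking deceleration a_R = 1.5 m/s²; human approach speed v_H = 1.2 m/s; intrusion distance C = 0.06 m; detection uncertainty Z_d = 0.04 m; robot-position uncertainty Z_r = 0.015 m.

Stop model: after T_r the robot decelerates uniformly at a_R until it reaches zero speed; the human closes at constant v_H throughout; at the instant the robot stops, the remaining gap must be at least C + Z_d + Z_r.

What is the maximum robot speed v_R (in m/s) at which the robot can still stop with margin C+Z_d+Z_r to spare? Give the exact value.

at the boundary: (1/3)·v² + (22/25)·v + (-5933/6000) = 0
  disc = (22/25)² − 4·(1/3)·(-5933/6000) = 47089/22500 ; √disc = 217/150
  v_R = (−(22/25) + 217/150) / (2·(1/3)) = 17/20 m/s
check:
stop time T_s = (17/20)/(3/2) = 0.5667 s
robot in T_r: 0.8500·0.0800 = 0.0680 m
braking distance = 0.8500²/(2·1.5000) = 0.2408 m
person approaches 1.2000·(0.0800+0.5667) = 0.7760 m
residual clearance needed = 0.0600+0.0400+0.0150 = 0.1150 m
sum ≈ 0.0680+0.2408+0.7760+0.1150 ≈ 1.1998 m = S ✓

v_R_max = 17/20 m/s = 0.8500 m/s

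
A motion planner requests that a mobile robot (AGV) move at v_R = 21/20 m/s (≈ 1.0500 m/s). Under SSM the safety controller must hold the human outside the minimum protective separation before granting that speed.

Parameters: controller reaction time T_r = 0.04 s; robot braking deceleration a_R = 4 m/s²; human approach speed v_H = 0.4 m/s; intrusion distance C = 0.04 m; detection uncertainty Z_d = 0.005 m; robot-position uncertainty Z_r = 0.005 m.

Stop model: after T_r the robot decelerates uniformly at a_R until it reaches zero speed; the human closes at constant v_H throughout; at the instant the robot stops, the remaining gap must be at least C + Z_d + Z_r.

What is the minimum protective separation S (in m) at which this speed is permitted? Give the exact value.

S_min = 5613/16000 m = 0.3508 m

T_s = v_R/a_R = (21/20)/4 = 0.2625 s
reaction-phase robot travel = 1.0500·0.0400 = 0.0420 m
robot covers 1.0500·0.2625 − ½·4.0000·0.2625² = 0.1378 m while stopping
human closes 0.4000·0.3025 = 0.1210 m
C+Z_d+Z_r = 0.0400+0.0050+0.0050 = 0.0500 m
S_min ≈ 0.0420+0.1378+0.1210+0.0500  ⇒  S_min = 5613/16000 m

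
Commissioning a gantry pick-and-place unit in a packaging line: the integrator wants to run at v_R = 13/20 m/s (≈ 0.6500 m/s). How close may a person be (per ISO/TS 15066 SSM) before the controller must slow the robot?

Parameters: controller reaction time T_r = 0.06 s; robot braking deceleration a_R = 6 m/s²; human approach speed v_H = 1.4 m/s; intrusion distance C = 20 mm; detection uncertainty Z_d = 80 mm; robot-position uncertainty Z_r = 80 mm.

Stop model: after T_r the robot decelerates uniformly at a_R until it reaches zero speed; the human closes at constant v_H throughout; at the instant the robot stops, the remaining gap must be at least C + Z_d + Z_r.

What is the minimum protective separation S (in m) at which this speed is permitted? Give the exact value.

S_min = 3919/8000 m = 0.4899 m

stop time T_s = (13/20)/6 = 0.1083 s
robot covers v_R·T_r = 0.6500·0.0600 = 0.0390 m before braking
robot under decel: 0.6500²/(2·6.0000) = 0.0352 m
human closes 1.4000·0.1683 = 0.2357 m
margins: 0.0200+0.0800+0.0800 = 0.1800 m
S_min ≈ 0.0390+0.0352+0.2357+0.1800  ⇒  S_min = 3919/8000 m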